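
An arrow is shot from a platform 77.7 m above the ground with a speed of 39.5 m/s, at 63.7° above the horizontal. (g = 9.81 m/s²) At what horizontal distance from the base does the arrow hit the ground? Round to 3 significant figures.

157 m

Components: v_x = 39.5 cos 63.7° = 17.50 m/s, v_y = 39.5 sin 63.7° = 35.41 m/s.
Vertical: 0 = 77.7 + 35.41 t − ½(9.81) t² ⇒ 4.905 t² − 35.41 t − 77.7 = 0.
t = [35.41 + √(1254 + 1524)] / 9.810 = 8.982 s.
Horizontal: R = v_x · t = 17.50 × 8.982 = 157 m.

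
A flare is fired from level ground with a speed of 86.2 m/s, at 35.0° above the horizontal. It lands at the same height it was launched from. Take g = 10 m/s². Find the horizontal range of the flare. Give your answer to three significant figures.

698 m

Components: v_x = 86.2 cos 35.0° = 70.61 m/s, v_y = 86.2 sin 35.0° = 49.44 m/s.
Time of flight (same landing height): t = 2 v_y / g = 2 × 49.44 / 10 = 9.888 s.
Range: R = v_x · t = 70.61 × 9.888 = 698 m.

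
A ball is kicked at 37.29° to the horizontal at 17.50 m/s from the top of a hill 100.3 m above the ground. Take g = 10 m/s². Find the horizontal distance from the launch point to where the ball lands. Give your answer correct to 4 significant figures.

Components: v_x = 17.50 cos 37.29° = 13.923 m/s, v_y = 17.50 sin 37.29° = 10.602 m/s.
Vertical: 0 = 100.3 + 10.602 t − ½(10) t² ⇒ 5.000 t² − 10.602 t − 100.3 = 0.
t = [10.602 + √(112.40 + 2006.0)] / 10.00 = 5.6628 s.
Horizontal: R = v_x · t = 13.923 × 5.6628 = 78.84 m.

78.84 m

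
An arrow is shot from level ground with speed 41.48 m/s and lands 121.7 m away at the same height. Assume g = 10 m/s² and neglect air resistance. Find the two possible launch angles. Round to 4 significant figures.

22.51° and 67.49°

Level-ground range: R = v₀² sin(2θ)/g ⇒ sin 2θ = R g / v₀² = 121.7×10/41.48² = 0.7073.
2θ = arcsin(0.7073) = 45.016° or 180° − 45.016° = 134.984°.
So θ = 22.51° or θ = 67.49°.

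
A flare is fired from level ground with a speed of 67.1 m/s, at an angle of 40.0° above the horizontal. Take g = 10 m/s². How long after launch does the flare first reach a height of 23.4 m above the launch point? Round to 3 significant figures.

0.582 s

v_y0 = 67.1 sin 40.0° = 43.13 m/s.
Set y = v_y0 t − ½ g t² = 23.4: 5.000 t² − 43.13 t + 23.4 = 0.
t = [43.13 ± √(1860 − 468.0)] / 10 = (43.13 ± 37.31) / 10, giving t = 0.582 s or t = 8.04 s.
The flare is on the way up at the first time, so t = 0.582 s.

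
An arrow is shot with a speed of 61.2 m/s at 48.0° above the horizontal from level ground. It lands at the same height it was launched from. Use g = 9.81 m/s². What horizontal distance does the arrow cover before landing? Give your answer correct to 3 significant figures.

Components: v_x = 61.2 cos 48.0° = 40.95 m/s, v_y = 61.2 sin 48.0° = 45.48 m/s.
Time of flight (same landing height): t = 2 v_y / g = 2 × 45.48 / 9.81 = 9.272 s.
Range: R = v_x · t = 40.95 × 9.272 = 380 m.

380 m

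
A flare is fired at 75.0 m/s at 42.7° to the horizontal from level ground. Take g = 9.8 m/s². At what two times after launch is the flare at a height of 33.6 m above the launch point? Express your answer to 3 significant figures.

v_y0 = 75.0 sin 42.7° = 50.86 m/s.
Set y = v_y0 t − ½ g t² = 33.6: 4.900 t² − 50.86 t + 33.6 = 0.
t = [50.86 ± √(2587 − 658.6)] / 9.8 = (50.86 ± 43.91) / 9.8, giving t = 0.709 s or t = 9.67 s.
So the flare is at 33.6 m at t = 0.709 s (rising) and t = 9.67 s (falling).

0.709 s and 9.67 s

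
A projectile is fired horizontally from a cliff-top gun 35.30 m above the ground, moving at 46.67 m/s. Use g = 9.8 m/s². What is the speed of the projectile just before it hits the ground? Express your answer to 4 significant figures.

Fall time: t = √(2 × 35.30 / 9.8) = 2.6840 s.
At impact: v_x = 46.67 m/s (unchanged), v_y = g t = 9.8 × 2.6840 = 26.303 m/s.
Speed = √(v_x² + v_y²) = √(2178.1 + 691.85) = 53.57 m/s.

53.57 m/s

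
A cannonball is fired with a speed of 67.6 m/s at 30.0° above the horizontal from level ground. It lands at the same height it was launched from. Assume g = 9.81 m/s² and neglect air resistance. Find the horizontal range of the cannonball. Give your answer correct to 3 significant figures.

403 m

Components: v_x = 67.6 cos 30.0° = 58.54 m/s, v_y = 67.6 sin 30.0° = 33.80 m/s.
Time of flight (same landing height): t = 2 v_y / g = 2 × 33.80 / 9.81 = 6.891 s.
Range: R = v_x · t = 58.54 × 6.891 = 403 m.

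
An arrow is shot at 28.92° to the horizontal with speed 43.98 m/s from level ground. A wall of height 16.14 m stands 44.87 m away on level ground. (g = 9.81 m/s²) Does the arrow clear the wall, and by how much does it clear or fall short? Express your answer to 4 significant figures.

v_x = 43.98 cos 28.92° = 38.496 m/s; v_y0 = 43.98 sin 28.92° = 21.268 m/s.
Time to reach the wall: t = 44.87 / 38.496 = 1.1656 s.
Height at that point: y = 21.268×1.1656 − 4.905×1.1656² = 18.126 m.
That is 18.126 − 16.14 = 1.986 m above the top of the wall, so the arrow clears it.

Yes — it clears the wall by 1.986 m.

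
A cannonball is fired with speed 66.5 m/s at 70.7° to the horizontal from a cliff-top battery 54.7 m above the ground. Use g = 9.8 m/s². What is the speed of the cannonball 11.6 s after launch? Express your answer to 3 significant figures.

55.5 m/s

v_x = 66.5 cos 70.7° = 21.98 m/s (constant).
v_y(t) = 66.5 sin 70.7° − g t = 62.76 − 9.8 × 11.6 = -50.92 m/s.
Speed = √(v_x² + v_y²) = √(483.1 + 2593) = 55.5 m/s.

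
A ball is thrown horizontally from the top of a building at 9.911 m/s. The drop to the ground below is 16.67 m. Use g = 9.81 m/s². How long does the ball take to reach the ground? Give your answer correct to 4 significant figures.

1.844 s

The horizontal speed doesn't affect the fall. With v_y0 = 0, h = ½ g t².
t = √(2 × 16.67 / 9.81) = √3.3986 = 1.844 s.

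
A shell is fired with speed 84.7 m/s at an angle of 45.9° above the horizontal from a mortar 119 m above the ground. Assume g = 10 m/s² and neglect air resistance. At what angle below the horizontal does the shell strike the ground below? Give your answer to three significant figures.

52.9°

v_x = 84.7 cos 45.9° = 58.94 m/s.
At impact |v_y| = √(v_y0² + 2 g h) = √(60.83² + 2×10×119) = 77.98 m/s.
Angle below horizontal = arctan(|v_y| / v_x) = arctan(77.98 / 58.94) = 52.9°.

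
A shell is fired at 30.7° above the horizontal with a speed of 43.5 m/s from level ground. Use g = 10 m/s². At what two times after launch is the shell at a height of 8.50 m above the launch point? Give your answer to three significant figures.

v_y0 = 43.5 sin 30.7° = 22.21 m/s.
Set y = v_y0 t − ½ g t² = 8.50: 5.000 t² − 22.21 t + 8.50 = 0.
t = [22.21 ± √(493.3 − 170.0)] / 10 = (22.21 ± 17.98) / 10, giving t = 0.423 s or t = 4.02 s.
So the shell is at 8.50 m at t = 0.423 s (rising) and t = 4.02 s (falling).

0.423 s and 4.02 s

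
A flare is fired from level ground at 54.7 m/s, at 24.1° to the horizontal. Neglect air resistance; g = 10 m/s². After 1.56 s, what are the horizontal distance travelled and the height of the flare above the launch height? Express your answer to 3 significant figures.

v_x = 54.7 cos 24.1° = 49.93 m/s; v_y0 = 54.7 sin 24.1° = 22.34 m/s.
x = v_x t = 49.93 × 1.56 = 77.9 m.
y = v_y0 t − ½ g t² = 22.34×1.56 − 5.000×1.56² = 22.7 m.

x = 77.9 m, y = 22.7 m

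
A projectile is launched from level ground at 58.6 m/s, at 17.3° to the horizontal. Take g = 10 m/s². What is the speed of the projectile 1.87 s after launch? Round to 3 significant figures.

v_x = 58.6 cos 17.3° = 55.95 m/s (constant).
v_y(t) = 58.6 sin 17.3° − g t = 17.43 − 10 × 1.87 = -1.270 m/s.
Speed = √(v_x² + v_y²) = √(3130 + 1.613) = 56.0 m/s.

56.0 m/s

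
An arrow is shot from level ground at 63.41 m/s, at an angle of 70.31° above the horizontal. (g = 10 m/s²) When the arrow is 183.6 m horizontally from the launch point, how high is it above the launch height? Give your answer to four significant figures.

143.8 m

v_x = 63.41 cos 70.31° = 21.365 m/s, v_y0 = 63.41 sin 70.31° = 59.702 m/s.
Time to reach x = 183.6 m: t = x / v_x = 183.6 / 21.365 = 8.5935 s.
y = v_y0 t − ½ g t² = 59.702×8.5935 − 5.000×8.5935² = 143.8 m.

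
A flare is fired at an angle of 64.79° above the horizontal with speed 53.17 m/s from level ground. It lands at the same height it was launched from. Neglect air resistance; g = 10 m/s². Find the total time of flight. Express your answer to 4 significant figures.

Vertical component: v_y = 53.17 sin 64.79° = 48.106 m/s.
For a projectile landing at launch height, time of flight is t = 2 v_y / g = 2 × 48.106 / 10 = 9.621 s.

9.621 s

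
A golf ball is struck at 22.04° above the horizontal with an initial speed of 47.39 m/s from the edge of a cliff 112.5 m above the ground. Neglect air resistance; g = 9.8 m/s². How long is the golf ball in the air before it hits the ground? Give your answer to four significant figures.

Vertical component: v_y = 47.39 sin 22.04° = 17.783 m/s.
Taking up as positive with launch at y = 112.5 m, landing at y = 0: 0 = 112.5 + 17.783 t − ½(9.8) t².
Solving 4.900 t² − 17.783 t − 112.5 = 0 gives t = [17.783 + √(17.783² + 4·4.900·112.5)] / 9.800 = 6.938 s.

6.938 s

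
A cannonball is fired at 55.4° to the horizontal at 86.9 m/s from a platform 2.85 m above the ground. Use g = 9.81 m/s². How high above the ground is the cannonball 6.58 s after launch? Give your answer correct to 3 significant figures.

v_y0 = 86.9 sin 55.4° = 71.53 m/s.
y(t) = 2.85 + v_y0 t − ½ g t² = 2.85 + 71.53×6.58 − ½×9.81×6.58² = 261 m.

261 m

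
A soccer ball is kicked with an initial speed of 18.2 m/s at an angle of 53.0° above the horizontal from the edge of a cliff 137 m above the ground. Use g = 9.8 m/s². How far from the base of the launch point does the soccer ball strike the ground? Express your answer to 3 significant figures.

Components: v_x = 18.2 cos 53.0° = 10.95 m/s, v_y = 18.2 sin 53.0° = 14.54 m/s.
Vertical: 0 = 137 + 14.54 t − ½(9.8) t² ⇒ 4.900 t² − 14.54 t − 137 = 0.
t = [14.54 + √(211.4 + 2685)] / 9.800 = 6.975 s.
Horizontal: R = v_x · t = 10.95 × 6.975 = 76.4 m.

76.4 m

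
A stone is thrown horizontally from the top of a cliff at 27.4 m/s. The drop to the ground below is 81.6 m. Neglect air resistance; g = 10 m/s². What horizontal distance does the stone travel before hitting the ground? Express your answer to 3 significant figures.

Initial vertical velocity is zero, so the fall time comes from h = ½ g t²: t = √(2 × 81.6 / 10) = 4.040 s.
Horizontal motion is uniform at 27.4 m/s, so x = 27.4 × 4.040 = 111 m.

111 m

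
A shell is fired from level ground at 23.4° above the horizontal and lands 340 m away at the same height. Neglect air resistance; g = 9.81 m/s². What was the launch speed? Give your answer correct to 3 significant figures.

67.6 m/s

On level ground, R = v₀² sin(2θ) / g, so v₀ = √(R g / sin 2θ).
sin(2 × 23.4°) = 0.7290.
v₀ = √(340 × 9.81 / 0.7290) = √4575 = 67.6 m/s.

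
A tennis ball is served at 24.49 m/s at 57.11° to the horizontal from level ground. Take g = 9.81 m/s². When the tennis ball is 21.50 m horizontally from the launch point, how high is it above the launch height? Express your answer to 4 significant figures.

20.43 m

v_x = 24.49 cos 57.11° = 13.299 m/s, v_y0 = 24.49 sin 57.11° = 20.565 m/s.
Time to reach x = 21.50 m: t = x / v_x = 21.50 / 13.299 = 1.6167 s.
y = v_y0 t − ½ g t² = 20.565×1.6167 − 4.905×1.6167² = 20.43 m.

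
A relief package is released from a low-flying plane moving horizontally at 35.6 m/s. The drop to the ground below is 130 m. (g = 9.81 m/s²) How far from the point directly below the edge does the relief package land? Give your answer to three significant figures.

Initial vertical velocity is zero, so the fall time comes from h = ½ g t²: t = √(2 × 130 / 9.81) = 5.148 s.
Horizontal motion is uniform at 35.6 m/s, so x = 35.6 × 5.148 = 183 m.

183 m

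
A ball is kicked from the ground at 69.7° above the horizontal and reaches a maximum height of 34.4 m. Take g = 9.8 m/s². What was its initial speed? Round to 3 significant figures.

At maximum height v_y = 0, so (v₀ sin θ)² = 2 g H.
v₀ sin 69.7° = √(2 × 9.8 × 34.4) = 25.97 m/s.
v₀ = 25.97 / sin 69.7° = 25.97 / 0.9379 = 27.7 m/s.

27.7 m/s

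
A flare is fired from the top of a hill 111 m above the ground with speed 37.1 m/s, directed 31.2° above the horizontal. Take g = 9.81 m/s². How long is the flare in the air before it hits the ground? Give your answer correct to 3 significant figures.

Vertical component: v_y = 37.1 sin 31.2° = 19.22 m/s.
Taking up as positive with launch at y = 111 m, landing at y = 0: 0 = 111 + 19.22 t − ½(9.81) t².
Solving 4.905 t² − 19.22 t − 111 = 0 gives t = [19.22 + √(19.22² + 4·4.905·111)] / 9.810 = 7.10 s.

7.10 s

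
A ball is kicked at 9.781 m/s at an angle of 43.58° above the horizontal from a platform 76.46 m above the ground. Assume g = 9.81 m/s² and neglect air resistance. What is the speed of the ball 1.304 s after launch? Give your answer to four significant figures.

v_x = 9.781 cos 43.58° = 7.0855 m/s (constant).
v_y(t) = 9.781 sin 43.58° − g t = 6.7427 − 9.81 × 1.304 = -6.0495 m/s.
Speed = √(v_x² + v_y²) = √(50.204 + 36.596) = 9.317 m/s.

9.317 m/s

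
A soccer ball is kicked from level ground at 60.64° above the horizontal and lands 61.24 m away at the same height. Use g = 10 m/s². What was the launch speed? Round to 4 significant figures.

On level ground, R = v₀² sin(2θ) / g, so v₀ = √(R g / sin 2θ).
sin(2 × 60.64°) = 0.8546.
v₀ = √(61.24 × 10 / 0.8546) = √716.59 = 26.77 m/s.

26.77 m/s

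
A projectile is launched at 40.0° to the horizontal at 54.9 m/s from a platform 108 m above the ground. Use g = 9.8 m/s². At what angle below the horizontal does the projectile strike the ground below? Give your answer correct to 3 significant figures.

v_x = 54.9 cos 40.0° = 42.06 m/s.
At impact |v_y| = √(v_y0² + 2 g h) = √(35.29² + 2×9.8×108) = 57.98 m/s.
Angle below horizontal = arctan(|v_y| / v_x) = arctan(57.98 / 42.06) = 54.0°.

54.0°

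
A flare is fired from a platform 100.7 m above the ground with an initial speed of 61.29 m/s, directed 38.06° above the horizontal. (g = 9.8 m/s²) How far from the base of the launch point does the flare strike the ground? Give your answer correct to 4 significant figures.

473.2 m

Components: v_x = 61.29 cos 38.06° = 48.258 m/s, v_y = 61.29 sin 38.06° = 37.784 m/s.
Vertical: 0 = 100.7 + 37.784 t − ½(9.8) t² ⇒ 4.900 t² − 37.784 t − 100.7 = 0.
t = [37.784 + √(1427.6 + 1973.7)] / 9.800 = 9.8066 s.
Horizontal: R = v_x · t = 48.258 × 9.8066 = 473.2 m.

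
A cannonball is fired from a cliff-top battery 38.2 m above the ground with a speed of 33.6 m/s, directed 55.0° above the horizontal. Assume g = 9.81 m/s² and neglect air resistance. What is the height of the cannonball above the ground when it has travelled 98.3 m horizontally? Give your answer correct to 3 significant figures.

51.0 m

v_x = 33.6 cos 55.0° = 19.27 m/s, v_y0 = 33.6 sin 55.0° = 27.52 m/s.
Time to reach x = 98.3 m: t = x / v_x = 98.3 / 19.27 = 5.101 s.
y = 38.2 + v_y0 t − ½ g t² = 38.2 + 27.52×5.101 − 4.905×5.101² = 51.0 m.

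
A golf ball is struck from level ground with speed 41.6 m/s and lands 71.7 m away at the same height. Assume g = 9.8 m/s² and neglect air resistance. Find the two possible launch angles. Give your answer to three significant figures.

Level-ground range: R = v₀² sin(2θ)/g ⇒ sin 2θ = R g / v₀² = 71.7×9.8/41.6² = 0.4060.
2θ = arcsin(0.4060) = 23.95° or 180° − 23.95° = 156.05°.
So θ = 12.0° or θ = 78.0°.

12.0° and 78.0°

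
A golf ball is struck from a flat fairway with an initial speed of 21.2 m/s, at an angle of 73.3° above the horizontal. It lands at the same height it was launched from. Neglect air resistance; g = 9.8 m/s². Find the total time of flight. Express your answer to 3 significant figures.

4.14 s

Vertical component: v_y = 21.2 sin 73.3° = 20.31 m/s.
For a projectile landing at launch height, time of flight is t = 2 v_y / g = 2 × 20.31 / 9.8 = 4.14 s.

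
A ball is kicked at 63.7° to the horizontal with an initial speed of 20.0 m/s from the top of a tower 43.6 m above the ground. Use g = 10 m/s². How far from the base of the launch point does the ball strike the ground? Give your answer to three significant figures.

46.5 m

Components: v_x = 20.0 cos 63.7° = 8.861 m/s, v_y = 20.0 sin 63.7° = 17.93 m/s.
Vertical: 0 = 43.6 + 17.93 t − ½(10) t² ⇒ 5.000 t² − 17.93 t − 43.6 = 0.
t = [17.93 + √(321.5 + 872.0)] / 10.00 = 5.248 s.
Horizontal: R = v_x · t = 8.861 × 5.248 = 46.5 m.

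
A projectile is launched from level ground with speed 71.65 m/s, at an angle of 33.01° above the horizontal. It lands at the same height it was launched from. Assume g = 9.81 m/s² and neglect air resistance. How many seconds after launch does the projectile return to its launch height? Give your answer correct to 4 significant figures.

7.958 s

Vertical component: v_y = 71.65 sin 33.01° = 39.034 m/s.
For a projectile landing at launch height, time of flight is t = 2 v_y / g = 2 × 39.034 / 9.81 = 7.958 s.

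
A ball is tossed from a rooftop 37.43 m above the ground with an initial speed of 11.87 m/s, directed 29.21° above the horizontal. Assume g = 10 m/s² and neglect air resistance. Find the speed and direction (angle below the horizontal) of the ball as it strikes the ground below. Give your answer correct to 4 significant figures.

v_x = 11.87 cos 29.21° = 10.361 m/s (constant).
|v_y| at impact = √((5.7927)² + 2×10×37.43) = 27.967 m/s.
Speed = √(10.361² + 27.967²) = 29.82 m/s; angle = arctan(27.967/10.361) = 69.67° below horizontal.

29.82 m/s at 69.67° below the horizontal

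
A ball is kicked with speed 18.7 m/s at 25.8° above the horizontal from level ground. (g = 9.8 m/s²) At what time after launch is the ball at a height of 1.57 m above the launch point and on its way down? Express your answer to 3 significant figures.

v_y0 = 18.7 sin 25.8° = 8.139 m/s.
Set y = v_y0 t − ½ g t² = 1.57: 4.900 t² − 8.139 t + 1.57 = 0.
t = [8.139 ± √(66.24 − 30.77)] / 9.8 = (8.139 ± 5.956) / 9.8, giving t = 0.223 s or t = 1.44 s.
On the way down corresponds to the larger root: t = 1.44 s.

1.44 s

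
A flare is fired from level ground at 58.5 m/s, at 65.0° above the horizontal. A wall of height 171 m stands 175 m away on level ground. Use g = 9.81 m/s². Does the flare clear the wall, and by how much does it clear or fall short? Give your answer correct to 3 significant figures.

v_x = 58.5 cos 65.0° = 24.72 m/s; v_y0 = 58.5 sin 65.0° = 53.02 m/s.
Time to reach the wall: t = 175 / 24.72 = 7.079 s.
Height at that point: y = 53.02×7.079 − 4.905×7.079² = 129.5 m.
That is 171 − 129.5 = 41.5 m below the top of the wall, so the flare does not clear it.

No — it falls 41.5 m short of clearing the wall.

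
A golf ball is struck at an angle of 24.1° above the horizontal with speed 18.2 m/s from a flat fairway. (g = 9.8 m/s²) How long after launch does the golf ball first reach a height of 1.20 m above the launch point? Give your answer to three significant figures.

0.184 s

v_y0 = 18.2 sin 24.1° = 7.432 m/s.
Set y = v_y0 t − ½ g t² = 1.20: 4.900 t² − 7.432 t + 1.20 = 0.
t = [7.432 ± √(55.23 − 23.52)] / 9.8 = (7.432 ± 5.631) / 9.8, giving t = 0.184 s or t = 1.33 s.
The golf ball is on the way up at the first time, so t = 0.184 s.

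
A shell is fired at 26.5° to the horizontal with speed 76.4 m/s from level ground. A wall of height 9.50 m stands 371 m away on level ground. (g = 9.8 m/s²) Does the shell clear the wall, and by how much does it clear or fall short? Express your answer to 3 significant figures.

Yes — it clears the wall by 31.2 m.

v_x = 76.4 cos 26.5° = 68.37 m/s; v_y0 = 76.4 sin 26.5° = 34.09 m/s.
Time to reach the wall: t = 371 / 68.37 = 5.426 s.
Height at that point: y = 34.09×5.426 − 4.900×5.426² = 40.71 m.
That is 40.71 − 9.50 = 31.2 m above the top of the wall, so the shell clears it.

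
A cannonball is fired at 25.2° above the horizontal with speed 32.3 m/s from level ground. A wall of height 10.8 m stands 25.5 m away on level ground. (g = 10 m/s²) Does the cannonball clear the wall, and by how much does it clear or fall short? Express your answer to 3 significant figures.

No — it falls 2.61 m short of clearing the wall.

v_x = 32.3 cos 25.2° = 29.23 m/s; v_y0 = 32.3 sin 25.2° = 13.75 m/s.
Time to reach the wall: t = 25.5 / 29.23 = 0.8724 s.
Height at that point: y = 13.75×0.8724 − 5.000×0.8724² = 8.190 m.
That is 10.8 − 8.190 = 2.61 m below the top of the wall, so the cannonball does not clear it.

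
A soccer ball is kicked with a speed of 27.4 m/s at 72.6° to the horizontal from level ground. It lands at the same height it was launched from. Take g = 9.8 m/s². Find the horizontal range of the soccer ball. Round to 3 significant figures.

43.7 m

Components: v_x = 27.4 cos 72.6° = 8.194 m/s, v_y = 27.4 sin 72.6° = 26.15 m/s.
Time of flight (same landing height): t = 2 v_y / g = 2 × 26.15 / 9.8 = 5.337 s.
Range: R = v_x · t = 8.194 × 5.337 = 43.7 m.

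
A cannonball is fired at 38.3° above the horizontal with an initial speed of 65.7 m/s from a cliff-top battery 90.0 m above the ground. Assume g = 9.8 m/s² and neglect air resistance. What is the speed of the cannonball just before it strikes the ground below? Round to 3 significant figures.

v_x = 65.7 cos 38.3° = 51.56 m/s is unchanged throughout.
For the vertical component, v_y² = v_y0² + 2 g h = (40.72)² + 2×9.8×90.0 = 3422, so |v_y| = 58.50 m/s.
Impact speed = √(v_x² + v_y²) = √(2658 + 3422) = 78.0 m/s.

78.0 m/s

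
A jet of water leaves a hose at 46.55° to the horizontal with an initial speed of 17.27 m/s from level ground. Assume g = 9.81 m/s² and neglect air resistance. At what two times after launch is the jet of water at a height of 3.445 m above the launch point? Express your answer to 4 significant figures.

v_y0 = 17.27 sin 46.55° = 12.538 m/s.
Set y = v_y0 t − ½ g t² = 3.445: 4.905 t² − 12.538 t + 3.445 = 0.
t = [12.538 ± √(157.20 − 67.591)] / 9.81 = (12.538 ± 9.4662) / 9.81, giving t = 0.3131 s or t = 2.243 s.
So the jet of water is at 3.445 m at t = 0.3131 s (rising) and t = 2.243 s (falling).

0.3131 s and 2.243 s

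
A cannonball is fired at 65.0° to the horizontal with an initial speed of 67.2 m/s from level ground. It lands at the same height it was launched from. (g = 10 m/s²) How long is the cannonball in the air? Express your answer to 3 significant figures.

Vertical component: v_y = 67.2 sin 65.0° = 60.90 m/s.
For a projectile landing at launch height, time of flight is t = 2 v_y / g = 2 × 60.90 / 10 = 12.2 s.

12.2 s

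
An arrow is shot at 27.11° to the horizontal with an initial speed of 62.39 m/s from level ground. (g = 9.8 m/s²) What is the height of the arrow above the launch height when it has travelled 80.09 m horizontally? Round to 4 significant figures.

30.81 m

v_x = 62.39 cos 27.11° = 55.535 m/s, v_y0 = 62.39 sin 27.11° = 28.431 m/s.
Time to reach x = 80.09 m: t = x / v_x = 80.09 / 55.535 = 1.4422 s.
y = v_y0 t − ½ g t² = 28.431×1.4422 − 4.900×1.4422² = 30.81 m.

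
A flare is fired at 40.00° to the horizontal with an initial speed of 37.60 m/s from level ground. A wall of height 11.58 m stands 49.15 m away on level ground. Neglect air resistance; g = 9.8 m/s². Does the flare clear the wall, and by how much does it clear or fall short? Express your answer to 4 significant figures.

v_x = 37.60 cos 40.00° = 28.803 m/s; v_y0 = 37.60 sin 40.00° = 24.169 m/s.
Time to reach the wall: t = 49.15 / 28.803 = 1.7064 s.
Height at that point: y = 24.169×1.7064 − 4.900×1.7064² = 26.974 m.
That is 26.974 − 11.58 = 15.39 m above the top of the wall, so the flare clears it.

Yes — it clears the wall by 15.39 m.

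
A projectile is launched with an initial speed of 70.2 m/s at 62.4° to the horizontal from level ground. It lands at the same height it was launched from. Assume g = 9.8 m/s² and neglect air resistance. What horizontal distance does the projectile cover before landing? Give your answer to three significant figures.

Components: v_x = 70.2 cos 62.4° = 32.52 m/s, v_y = 70.2 sin 62.4° = 62.21 m/s.
Time of flight (same landing height): t = 2 v_y / g = 2 × 62.21 / 9.8 = 12.70 s.
Range: R = v_x · t = 32.52 × 12.70 = 413 m.

413 m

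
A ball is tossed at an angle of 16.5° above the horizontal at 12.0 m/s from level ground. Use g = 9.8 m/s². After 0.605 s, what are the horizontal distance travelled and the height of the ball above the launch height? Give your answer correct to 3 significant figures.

v_x = 12.0 cos 16.5° = 11.51 m/s; v_y0 = 12.0 sin 16.5° = 3.408 m/s.
x = v_x t = 11.51 × 0.605 = 6.96 m.
y = v_y0 t − ½ g t² = 3.408×0.605 − 4.900×0.605² = 0.268 m.

x = 6.96 m, y = 0.268 m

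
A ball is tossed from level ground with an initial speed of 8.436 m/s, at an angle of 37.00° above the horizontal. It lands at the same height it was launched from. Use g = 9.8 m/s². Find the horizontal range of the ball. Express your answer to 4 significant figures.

6.981 m

Components: v_x = 8.436 cos 37.00° = 6.7373 m/s, v_y = 8.436 sin 37.00° = 5.0769 m/s.
Time of flight (same landing height): t = 2 v_y / g = 2 × 5.0769 / 9.8 = 1.0361 s.
Range: R = v_x · t = 6.7373 × 1.0361 = 6.981 m.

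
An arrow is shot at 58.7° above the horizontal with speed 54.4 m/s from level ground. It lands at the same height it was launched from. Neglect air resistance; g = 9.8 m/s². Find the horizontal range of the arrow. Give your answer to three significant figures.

268 m

For level ground, R = v₀² sin(2θ) / g.
sin(2 × 58.7°) = sin 117.4° = 0.8878.
R = (54.4)² × 0.8878 / 9.8 = 268 m.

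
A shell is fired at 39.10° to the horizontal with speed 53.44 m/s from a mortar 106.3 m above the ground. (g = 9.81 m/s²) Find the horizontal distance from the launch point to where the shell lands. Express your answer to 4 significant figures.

Components: v_x = 53.44 cos 39.10° = 41.472 m/s, v_y = 53.44 sin 39.10° = 33.703 m/s.
Vertical: 0 = 106.3 + 33.703 t − ½(9.81) t² ⇒ 4.905 t² − 33.703 t − 106.3 = 0.
t = [33.703 + √(1135.9 + 2085.6)] / 9.810 = 9.2213 s.
Horizontal: R = v_x · t = 41.472 × 9.2213 = 382.4 m.

382.4 m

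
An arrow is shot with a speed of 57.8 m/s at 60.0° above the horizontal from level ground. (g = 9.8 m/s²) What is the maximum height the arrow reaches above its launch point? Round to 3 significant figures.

128 m

Vertical component of launch velocity: v_y = 57.8 sin 60.0° = 50.06 m/s.
At the highest point the vertical velocity is zero, so v_y² = 2 g h_max.
h_max = (50.06)² / (2 × 9.8) = 2506 / 19.60 = 128 m.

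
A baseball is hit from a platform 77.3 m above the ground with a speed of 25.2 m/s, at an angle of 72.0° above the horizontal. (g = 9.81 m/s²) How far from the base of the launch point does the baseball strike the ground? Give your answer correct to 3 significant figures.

55.3 m

Components: v_x = 25.2 cos 72.0° = 7.787 m/s, v_y = 25.2 sin 72.0° = 23.97 m/s.
Vertical: 0 = 77.3 + 23.97 t − ½(9.81) t² ⇒ 4.905 t² − 23.97 t − 77.3 = 0.
t = [23.97 + √(574.6 + 1517)] / 9.810 = 7.105 s.
Horizontal: R = v_x · t = 7.787 × 7.105 = 55.3 m.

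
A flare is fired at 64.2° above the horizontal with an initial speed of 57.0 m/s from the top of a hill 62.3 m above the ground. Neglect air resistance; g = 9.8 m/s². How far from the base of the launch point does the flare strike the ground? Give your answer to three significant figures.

287 m

Components: v_x = 57.0 cos 64.2° = 24.81 m/s, v_y = 57.0 sin 64.2° = 51.32 m/s.
Vertical: 0 = 62.3 + 51.32 t − ½(9.8) t² ⇒ 4.900 t² − 51.32 t − 62.3 = 0.
t = [51.32 + √(2634 + 1221)] / 9.800 = 11.57 s.
Horizontal: R = v_x · t = 24.81 × 11.57 = 287 m.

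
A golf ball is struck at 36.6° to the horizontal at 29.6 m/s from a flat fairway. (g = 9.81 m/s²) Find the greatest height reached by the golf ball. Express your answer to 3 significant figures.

15.9 m

Vertical component of launch velocity: v_y = 29.6 sin 36.6° = 17.65 m/s.
At the highest point the vertical velocity is zero, so v_y² = 2 g h_max.
h_max = (17.65)² / (2 × 9.81) = 311.5 / 19.62 = 15.9 m.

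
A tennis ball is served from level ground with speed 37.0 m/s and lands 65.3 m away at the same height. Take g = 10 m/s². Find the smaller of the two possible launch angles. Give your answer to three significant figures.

14.2°

Level-ground range: R = v₀² sin(2θ)/g ⇒ sin 2θ = R g / v₀² = 65.3×10/37.0² = 0.4770.
2θ = arcsin(0.4770) = 28.49° or 180° − 28.49° = 151.51°.
So θ = 14.2° or θ = 75.8°.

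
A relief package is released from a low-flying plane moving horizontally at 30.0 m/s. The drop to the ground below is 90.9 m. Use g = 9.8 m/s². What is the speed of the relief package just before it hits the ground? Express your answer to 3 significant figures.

Fall time: t = √(2 × 90.9 / 9.8) = 4.307 s.
At impact: v_x = 30.0 m/s (unchanged), v_y = g t = 9.8 × 4.307 = 42.21 m/s.
Speed = √(v_x² + v_y²) = √(900.0 + 1782) = 51.8 m/s.

51.8 m/s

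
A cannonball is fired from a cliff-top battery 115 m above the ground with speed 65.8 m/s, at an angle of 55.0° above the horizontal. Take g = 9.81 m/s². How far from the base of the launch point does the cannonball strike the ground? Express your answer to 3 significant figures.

484 m

Components: v_x = 65.8 cos 55.0° = 37.74 m/s, v_y = 65.8 sin 55.0° = 53.90 m/s.
Vertical: 0 = 115 + 53.90 t − ½(9.81) t² ⇒ 4.905 t² − 53.90 t − 115 = 0.
t = [53.90 + √(2905 + 2256)] / 9.810 = 12.82 s.
Horizontal: R = v_x · t = 37.74 × 12.82 = 484 m.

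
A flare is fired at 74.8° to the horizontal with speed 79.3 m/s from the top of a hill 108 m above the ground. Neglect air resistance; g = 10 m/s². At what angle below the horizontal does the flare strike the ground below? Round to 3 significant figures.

v_x = 79.3 cos 74.8° = 20.79 m/s.
At impact |v_y| = √(v_y0² + 2 g h) = √(76.53² + 2×10×108) = 89.54 m/s.
Angle below horizontal = arctan(|v_y| / v_x) = arctan(89.54 / 20.79) = 76.9°.

76.9°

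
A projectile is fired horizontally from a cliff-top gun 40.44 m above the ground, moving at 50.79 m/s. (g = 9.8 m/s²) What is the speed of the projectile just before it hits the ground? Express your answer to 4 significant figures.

Fall time: t = √(2 × 40.44 / 9.8) = 2.8728 s.
At impact: v_x = 50.79 m/s (unchanged), v_y = g t = 9.8 × 2.8728 = 28.153 m/s.
Speed = √(v_x² + v_y²) = √(2579.6 + 792.59) = 58.07 m/s.

58.07 m/s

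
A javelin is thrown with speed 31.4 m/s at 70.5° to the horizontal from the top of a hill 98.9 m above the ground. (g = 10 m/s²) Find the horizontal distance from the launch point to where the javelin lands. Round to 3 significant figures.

87.0 m

Components: v_x = 31.4 cos 70.5° = 10.48 m/s, v_y = 31.4 sin 70.5° = 29.60 m/s.
Vertical: 0 = 98.9 + 29.60 t − ½(10) t² ⇒ 5.000 t² − 29.60 t − 98.9 = 0.
t = [29.60 + √(876.2 + 1978)] / 10.00 = 8.302 s.
Horizontal: R = v_x · t = 10.48 × 8.302 = 87.0 m.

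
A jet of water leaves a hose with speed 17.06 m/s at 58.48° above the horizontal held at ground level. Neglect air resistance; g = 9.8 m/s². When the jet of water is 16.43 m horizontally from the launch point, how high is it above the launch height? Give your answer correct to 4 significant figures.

10.16 m

v_x = 17.06 cos 58.48° = 8.9189 m/s, v_y0 = 17.06 sin 58.48° = 14.543 m/s.
Time to reach x = 16.43 m: t = x / v_x = 16.43 / 8.9189 = 1.8422 s.
y = v_y0 t − ½ g t² = 14.543×1.8422 − 4.900×1.8422² = 10.16 m.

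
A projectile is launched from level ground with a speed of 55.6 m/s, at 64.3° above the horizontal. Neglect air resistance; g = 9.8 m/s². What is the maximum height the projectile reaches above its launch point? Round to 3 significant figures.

128 m

Vertical component of launch velocity: v_y = 55.6 sin 64.3° = 50.10 m/s.
At the highest point the vertical velocity is zero, so v_y² = 2 g h_max.
h_max = (50.10)² / (2 × 9.8) = 2510 / 19.60 = 128 m.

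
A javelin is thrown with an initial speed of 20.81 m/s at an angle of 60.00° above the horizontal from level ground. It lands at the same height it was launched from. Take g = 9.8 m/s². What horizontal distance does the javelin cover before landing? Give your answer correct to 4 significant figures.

38.27 m

For level ground, R = v₀² sin(2θ) / g.
sin(2 × 60.00°) = sin 120.00° = 0.8660.
R = (20.81)² × 0.8660 / 9.8 = 38.27 m.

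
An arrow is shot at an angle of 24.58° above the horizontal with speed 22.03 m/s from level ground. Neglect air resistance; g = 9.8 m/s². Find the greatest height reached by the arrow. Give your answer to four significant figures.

Vertical component of launch velocity: v_y = 22.03 sin 24.58° = 9.1637 m/s.
At the highest point the vertical velocity is zero, so v_y² = 2 g h_max.
h_max = (9.1637)² / (2 × 9.8) = 83.973 / 19.60 = 4.284 m.

4.284 m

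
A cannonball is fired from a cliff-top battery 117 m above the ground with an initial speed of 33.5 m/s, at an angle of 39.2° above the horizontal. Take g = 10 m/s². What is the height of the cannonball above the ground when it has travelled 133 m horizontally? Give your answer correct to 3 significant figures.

94.2 m

v_x = 33.5 cos 39.2° = 25.96 m/s, v_y0 = 33.5 sin 39.2° = 21.17 m/s.
Time to reach x = 133 m: t = x / v_x = 133 / 25.96 = 5.123 s.
y = 117 + v_y0 t − ½ g t² = 117 + 21.17×5.123 − 5.000×5.123² = 94.2 m.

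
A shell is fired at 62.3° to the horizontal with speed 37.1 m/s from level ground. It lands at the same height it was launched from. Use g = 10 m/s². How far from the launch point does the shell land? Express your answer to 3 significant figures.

113 m

For level ground, R = v₀² sin(2θ) / g.
sin(2 × 62.3°) = sin 124.6° = 0.8231.
R = (37.1)² × 0.8231 / 10 = 113 m.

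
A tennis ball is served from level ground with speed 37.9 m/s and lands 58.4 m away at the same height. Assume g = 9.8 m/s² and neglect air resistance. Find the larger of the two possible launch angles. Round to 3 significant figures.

Level-ground range: R = v₀² sin(2θ)/g ⇒ sin 2θ = R g / v₀² = 58.4×9.8/37.9² = 0.3984.
2θ = arcsin(0.3984) = 23.48° or 180° − 23.48° = 156.52°.
So θ = 11.7° or θ = 78.3°.

78.3°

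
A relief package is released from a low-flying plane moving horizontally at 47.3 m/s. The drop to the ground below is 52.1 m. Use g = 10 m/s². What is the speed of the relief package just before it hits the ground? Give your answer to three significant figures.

Fall time: t = √(2 × 52.1 / 10) = 3.228 s.
At impact: v_x = 47.3 m/s (unchanged), v_y = g t = 10 × 3.228 = 32.28 m/s.
Speed = √(v_x² + v_y²) = √(2237 + 1042) = 57.3 m/s.

57.3 m/s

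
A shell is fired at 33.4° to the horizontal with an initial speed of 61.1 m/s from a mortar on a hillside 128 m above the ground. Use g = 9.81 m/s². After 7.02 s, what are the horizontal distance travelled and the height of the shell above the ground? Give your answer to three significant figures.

x = 358 m, y = 122 m

v_x = 61.1 cos 33.4° = 51.01 m/s; v_y0 = 61.1 sin 33.4° = 33.63 m/s.
x = v_x t = 51.01 × 7.02 = 358 m.
y = 128 + v_y0 t − ½ g t² = 122 m.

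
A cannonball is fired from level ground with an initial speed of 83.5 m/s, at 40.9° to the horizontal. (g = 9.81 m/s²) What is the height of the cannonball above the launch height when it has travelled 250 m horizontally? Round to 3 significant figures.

140 m

v_x = 83.5 cos 40.9° = 63.11 m/s, v_y0 = 83.5 sin 40.9° = 54.67 m/s.
Time to reach x = 250 m: t = x / v_x = 250 / 63.11 = 3.961 s.
y = v_y0 t − ½ g t² = 54.67×3.961 − 4.905×3.961² = 140 m.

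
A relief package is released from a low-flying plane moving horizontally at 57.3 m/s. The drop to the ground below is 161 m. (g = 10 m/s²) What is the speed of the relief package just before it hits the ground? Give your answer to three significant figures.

Fall time: t = √(2 × 161 / 10) = 5.675 s.
At impact: v_x = 57.3 m/s (unchanged), v_y = g t = 10 × 5.675 = 56.75 m/s.
Speed = √(v_x² + v_y²) = √(3283 + 3221) = 80.6 m/s.

80.6 m/s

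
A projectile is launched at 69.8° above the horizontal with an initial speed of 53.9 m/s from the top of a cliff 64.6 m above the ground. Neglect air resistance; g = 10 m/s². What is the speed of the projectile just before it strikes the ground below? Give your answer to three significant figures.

64.8 m/s

v_x = 53.9 cos 69.8° = 18.61 m/s is unchanged throughout.
For the vertical component, v_y² = v_y0² + 2 g h = (50.58)² + 2×10×64.6 = 3850, so |v_y| = 62.05 m/s.
Impact speed = √(v_x² + v_y²) = √(346.3 + 3850) = 64.8 m/s.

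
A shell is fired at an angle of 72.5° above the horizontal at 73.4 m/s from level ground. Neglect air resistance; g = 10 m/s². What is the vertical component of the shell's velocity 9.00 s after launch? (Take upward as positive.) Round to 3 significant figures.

Initial vertical component: v_y0 = 73.4 sin 72.5° = 70.00 m/s.
v_y(t) = v_y0 − g t = 70.00 − 10 × 9.00 = -20.0 m/s.

-20.0 m/s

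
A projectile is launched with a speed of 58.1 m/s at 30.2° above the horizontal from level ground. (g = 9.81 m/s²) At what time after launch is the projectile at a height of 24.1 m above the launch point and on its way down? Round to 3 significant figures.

v_y0 = 58.1 sin 30.2° = 29.23 m/s.
Set y = v_y0 t − ½ g t² = 24.1: 4.905 t² − 29.23 t + 24.1 = 0.
t = [29.23 ± √(854.4 − 472.8)] / 9.81 = (29.23 ± 19.53) / 9.81, giving t = 0.989 s or t = 4.97 s.
On the way down corresponds to the larger root: t = 4.97 s.

4.97 s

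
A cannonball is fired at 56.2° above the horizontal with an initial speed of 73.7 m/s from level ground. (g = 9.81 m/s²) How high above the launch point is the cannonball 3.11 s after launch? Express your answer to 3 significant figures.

143 m

v_y0 = 73.7 sin 56.2° = 61.24 m/s.
y(t) = v_y0 t − ½ g t² = 61.24×3.11 − 4.905×3.11² = 143 m.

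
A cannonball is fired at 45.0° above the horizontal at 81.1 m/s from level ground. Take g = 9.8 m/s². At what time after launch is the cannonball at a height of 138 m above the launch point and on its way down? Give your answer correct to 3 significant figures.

8.32 s

v_y0 = 81.1 sin 45.0° = 57.35 m/s.
Set y = v_y0 t − ½ g t² = 138: 4.900 t² − 57.35 t + 138 = 0.
t = [57.35 ± √(3289 − 2705)] / 9.8 = (57.35 ± 24.17) / 9.8, giving t = 3.39 s or t = 8.32 s.
On the way down corresponds to the larger root: t = 8.32 s.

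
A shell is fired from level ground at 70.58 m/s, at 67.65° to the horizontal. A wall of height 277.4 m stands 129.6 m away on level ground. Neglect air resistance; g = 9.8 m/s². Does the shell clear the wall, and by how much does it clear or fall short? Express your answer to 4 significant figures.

v_x = 70.58 cos 67.65° = 26.839 m/s; v_y0 = 70.58 sin 67.65° = 65.278 m/s.
Time to reach the wall: t = 129.6 / 26.839 = 4.8288 s.
Height at that point: y = 65.278×4.8288 − 4.900×4.8288² = 200.96 m.
That is 277.4 − 200.96 = 76.44 m below the top of the wall, so the shell does not clear it.

No — it falls 76.44 m short of clearing the wall.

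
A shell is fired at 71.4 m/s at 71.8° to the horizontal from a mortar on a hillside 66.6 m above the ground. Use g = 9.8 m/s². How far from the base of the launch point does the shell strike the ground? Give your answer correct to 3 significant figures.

Components: v_x = 71.4 cos 71.8° = 22.30 m/s, v_y = 71.4 sin 71.8° = 67.83 m/s.
Vertical: 0 = 66.6 + 67.83 t − ½(9.8) t² ⇒ 4.900 t² − 67.83 t − 66.6 = 0.
t = [67.83 + √(4601 + 1305)] / 9.800 = 14.76 s.
Horizontal: R = v_x · t = 22.30 × 14.76 = 329 m.

329 m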